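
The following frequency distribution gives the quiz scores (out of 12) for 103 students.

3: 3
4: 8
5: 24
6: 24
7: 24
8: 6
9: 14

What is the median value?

6

Cumulative frequencies: 3, 11, 35, 59, 83, 89, 103
n = 103, so the median is the value in position (n+1)/2 = 52.
Position 52 falls at value 6.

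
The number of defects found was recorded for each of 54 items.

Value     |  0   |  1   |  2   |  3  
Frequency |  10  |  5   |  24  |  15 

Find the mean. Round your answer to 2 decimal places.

1.81

Values: 0, 1, 2, 3
Σfx = 10×0 + 5×1 + 24×2 + 15×3 = 98
n = Σf = 54
Mean = 98 / 54 = 1.8148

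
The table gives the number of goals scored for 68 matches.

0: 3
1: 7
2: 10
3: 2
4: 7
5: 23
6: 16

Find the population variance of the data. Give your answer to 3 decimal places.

Values: 0, 1, 2, 3, 4, 5, 6
n = 68, Σfx = 272, mean = 4.0000
Σfx² = 1328
Σf(x − x̄)² = Σfx² − (Σfx)²/n = 1328 − 272²/68 = 240.0000
Population variance = 240.0000 / 68 = 3.5294

3.529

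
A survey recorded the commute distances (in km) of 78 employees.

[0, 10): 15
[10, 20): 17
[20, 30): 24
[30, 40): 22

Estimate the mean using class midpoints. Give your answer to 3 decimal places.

21.795

Midpoints: 5, 15, 25, 35
Σfm = 15×5 + 17×15 + 24×25 + 22×35 = 1700
n = Σf = 78
Mean = 1700 / 78 = 21.7949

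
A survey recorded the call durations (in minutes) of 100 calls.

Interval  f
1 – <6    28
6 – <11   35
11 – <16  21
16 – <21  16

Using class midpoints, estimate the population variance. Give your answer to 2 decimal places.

26.69

Midpoints: 3.5, 8.5, 13.5, 18.5
n = 100, Σfm = 975, mean = 9.7500
Σfm² = 12175
Σf(m − x̄)² = Σfm² − (Σfm)²/n = 12175 − 975²/100 = 2668.7500
Population variance = 2668.7500 / 100 = 26.6875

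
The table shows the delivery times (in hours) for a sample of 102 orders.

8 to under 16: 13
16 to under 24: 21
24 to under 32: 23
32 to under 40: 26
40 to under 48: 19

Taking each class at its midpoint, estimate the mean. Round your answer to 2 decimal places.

Midpoints: 12, 20, 28, 36, 44
Σfm = 13×12 + 21×20 + 23×28 + 26×36 + 19×44 = 2992
n = Σf = 102
Mean = 2992 / 102 = 29.3333

29.33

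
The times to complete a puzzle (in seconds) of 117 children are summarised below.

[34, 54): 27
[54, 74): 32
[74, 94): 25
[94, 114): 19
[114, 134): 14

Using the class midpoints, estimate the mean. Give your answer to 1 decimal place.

77.3

Midpoints: 44, 64, 84, 104, 124
Σfm = 27×44 + 32×64 + 25×84 + 19×104 + 14×124 = 9048
n = Σf = 117
Mean = 9048 / 117 = 77.3333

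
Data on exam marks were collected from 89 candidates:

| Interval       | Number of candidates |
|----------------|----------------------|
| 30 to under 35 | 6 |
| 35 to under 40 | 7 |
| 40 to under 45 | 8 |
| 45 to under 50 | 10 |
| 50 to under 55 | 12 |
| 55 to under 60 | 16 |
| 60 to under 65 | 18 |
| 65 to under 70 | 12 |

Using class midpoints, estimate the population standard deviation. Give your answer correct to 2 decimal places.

Midpoints: 32.5, 37.5, 42.5, 47.5, 52.5, 57.5, 62.5, 67.5
n = 89, Σfm = 4757.5, mean = 53.4551
Σfm² = 264156.25
Σf(m − x̄)² = Σfm² − (Σfm)²/n = 264156.25 − 4757.5²/89 = 9843.8202
Population variance = 9843.8202 / 89 = 110.6047
Standard deviation = √110.6047 = 10.5169

10.52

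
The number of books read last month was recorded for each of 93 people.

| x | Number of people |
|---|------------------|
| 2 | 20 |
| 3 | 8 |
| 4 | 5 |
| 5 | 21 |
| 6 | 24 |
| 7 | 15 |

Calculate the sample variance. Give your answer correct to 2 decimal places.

Values: 2, 3, 4, 5, 6, 7
n = 93, Σfx = 438, mean = 4.7097
Σfx² = 2356
Σf(x − x̄)² = Σfx² − (Σfx)²/n = 2356 − 438²/93 = 293.1613
Sample variance = 293.1613 / 92 = 3.1865

3.19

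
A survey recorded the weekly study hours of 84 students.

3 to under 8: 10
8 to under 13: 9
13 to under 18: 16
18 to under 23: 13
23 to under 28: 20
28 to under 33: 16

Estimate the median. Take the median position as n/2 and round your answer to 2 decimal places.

Cumulative frequencies: 10, 19, 35, 48, 68, 84
n = 84; position = n/2 = 42.
This falls in the class 18 to under 23: L = 18, F = 35, f = 13, h = 5.
Median ≈ 18 + ((42 − 35) / 13) × 5 = 20.6923

20.69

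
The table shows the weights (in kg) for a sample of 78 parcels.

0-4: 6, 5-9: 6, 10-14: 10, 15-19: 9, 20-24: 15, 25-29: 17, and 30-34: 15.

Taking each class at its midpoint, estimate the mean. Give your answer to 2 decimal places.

20.46

Midpoints: 2, 7, 12, 17, 22, 27, 32
Σfm = 6×2 + 6×7 + 10×12 + 9×17 + 15×22 + 17×27 + 15×32 = 1596
n = Σf = 78
Mean = 1596 / 78 = 20.4615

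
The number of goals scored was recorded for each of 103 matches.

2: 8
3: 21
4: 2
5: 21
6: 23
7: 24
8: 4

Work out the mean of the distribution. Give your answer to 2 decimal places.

Values: 2, 3, 4, 5, 6, 7, 8
Σfx = 8×2 + 21×3 + 2×4 + 21×5 + 23×6 + 24×7 + 4×8 = 530
n = Σf = 103
Mean = 530 / 103 = 5.1456

5.15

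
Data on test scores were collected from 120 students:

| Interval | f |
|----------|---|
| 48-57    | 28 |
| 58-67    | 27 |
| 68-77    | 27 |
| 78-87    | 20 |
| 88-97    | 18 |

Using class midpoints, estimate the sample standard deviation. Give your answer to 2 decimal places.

Midpoints: 52.5, 62.5, 72.5, 82.5, 92.5
n = 120, Σfm = 8430, mean = 70.2500
Σfm² = 614700
Σf(m − x̄)² = Σfm² − (Σfm)²/n = 614700 − 8430²/120 = 22492.5000
Sample variance = 22492.5000 / 119 = 189.0126
Standard deviation = √189.0126 = 13.7482

13.75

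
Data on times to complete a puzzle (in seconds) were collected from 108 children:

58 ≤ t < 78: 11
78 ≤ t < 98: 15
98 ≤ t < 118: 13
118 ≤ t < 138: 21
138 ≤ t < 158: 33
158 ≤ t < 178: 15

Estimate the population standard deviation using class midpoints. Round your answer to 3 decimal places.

Midpoints: 68, 88, 108, 128, 148, 168
n = 108, Σfm = 13564, mean = 125.5926
Σfm² = 1808912
Σf(m − x̄)² = Σfm² − (Σfm)²/n = 1808912 − 13564²/108 = 105374.0741
Population variance = 105374.0741 / 108 = 975.6859
Standard deviation = √975.6859 = 31.2360

31.236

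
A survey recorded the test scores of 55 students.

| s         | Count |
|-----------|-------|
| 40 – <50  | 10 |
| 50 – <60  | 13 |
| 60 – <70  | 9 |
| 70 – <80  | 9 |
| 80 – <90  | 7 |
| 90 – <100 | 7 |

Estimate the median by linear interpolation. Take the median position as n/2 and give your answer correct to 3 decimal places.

65.000

Cumulative frequencies: 10, 23, 32, 41, 48, 55
n = 55; position = n/2 = 27.5.
This falls in the class 60 – <70: L = 60, F = 23, f = 9, h = 10.
Median ≈ 60 + ((27.5 − 23) / 9) × 10 = 65.0000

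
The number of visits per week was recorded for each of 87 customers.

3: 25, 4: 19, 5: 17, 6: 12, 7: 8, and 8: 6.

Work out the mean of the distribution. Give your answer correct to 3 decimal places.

Values: 3, 4, 5, 6, 7, 8
Σfx = 25×3 + 19×4 + 17×5 + 12×6 + 8×7 + 6×8 = 412
n = Σf = 87
Mean = 412 / 87 = 4.7356

4.736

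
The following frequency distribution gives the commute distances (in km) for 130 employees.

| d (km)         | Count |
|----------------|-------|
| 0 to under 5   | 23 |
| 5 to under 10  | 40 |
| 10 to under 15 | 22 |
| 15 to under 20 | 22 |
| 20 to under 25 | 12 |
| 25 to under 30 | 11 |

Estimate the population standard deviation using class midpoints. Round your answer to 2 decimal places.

7.60

Midpoints: 2.5, 7.5, 12.5, 17.5, 22.5, 27.5
n = 130, Σfm = 1590, mean = 12.2308
Σfm² = 26962.5
Σf(m − x̄)² = Σfm² − (Σfm)²/n = 26962.5 − 1590²/130 = 7515.5769
Population variance = 7515.5769 / 130 = 57.8121
Standard deviation = √57.8121 = 7.6034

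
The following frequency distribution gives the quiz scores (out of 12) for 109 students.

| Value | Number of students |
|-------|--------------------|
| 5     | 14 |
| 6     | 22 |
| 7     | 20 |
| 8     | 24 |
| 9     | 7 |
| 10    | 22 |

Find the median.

7

Cumulative frequencies: 14, 36, 56, 80, 87, 109
n = 109, so the median is the value in position (n+1)/2 = 55.
Position 55 falls at value 7.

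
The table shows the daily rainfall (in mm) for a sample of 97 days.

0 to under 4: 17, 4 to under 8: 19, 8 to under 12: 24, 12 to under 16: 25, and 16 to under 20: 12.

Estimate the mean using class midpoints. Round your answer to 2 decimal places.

9.84

Midpoints: 2, 6, 10, 14, 18
Σfm = 17×2 + 19×6 + 24×10 + 25×14 + 12×18 = 954
n = Σf = 97
Mean = 954 / 97 = 9.8351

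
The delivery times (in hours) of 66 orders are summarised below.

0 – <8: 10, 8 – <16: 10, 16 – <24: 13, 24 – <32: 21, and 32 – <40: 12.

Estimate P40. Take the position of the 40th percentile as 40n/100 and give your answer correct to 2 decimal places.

19.94

Cumulative frequencies: 10, 20, 33, 54, 66
n = 66; position = 40n/100 = 26.4.
This falls in the class 16 – <24: L = 16, F = 20, f = 13, h = 8.
40th percentile ≈ 16 + ((26.4 − 20) / 13) × 8 = 19.9385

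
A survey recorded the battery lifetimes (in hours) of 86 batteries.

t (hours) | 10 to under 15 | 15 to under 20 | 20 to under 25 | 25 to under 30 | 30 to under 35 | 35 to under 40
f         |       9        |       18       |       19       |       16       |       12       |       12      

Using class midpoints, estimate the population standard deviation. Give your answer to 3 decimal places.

Midpoints: 12.5, 17.5, 22.5, 27.5, 32.5, 37.5
n = 86, Σfm = 2135, mean = 24.8256
Σfm² = 58187.5
Σf(m − x̄)² = Σfm² − (Σfm)²/n = 58187.5 − 2135²/86 = 5184.8837
Population variance = 5184.8837 / 86 = 60.2893
Standard deviation = √60.2893 = 7.7646

7.765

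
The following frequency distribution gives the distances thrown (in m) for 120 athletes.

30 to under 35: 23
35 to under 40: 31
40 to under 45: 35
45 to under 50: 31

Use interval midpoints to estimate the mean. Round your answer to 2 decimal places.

Midpoints: 32.5, 37.5, 42.5, 47.5
Σfm = 23×32.5 + 31×37.5 + 35×42.5 + 31×47.5 = 4870
n = Σf = 120
Mean = 4870 / 120 = 40.5833

40.58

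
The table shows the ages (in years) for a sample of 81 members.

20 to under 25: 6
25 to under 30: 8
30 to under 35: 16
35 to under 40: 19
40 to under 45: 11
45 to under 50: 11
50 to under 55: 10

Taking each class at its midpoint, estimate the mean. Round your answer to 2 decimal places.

38.30

Midpoints: 22.5, 27.5, 32.5, 37.5, 42.5, 47.5, 52.5
Σfm = 6×22.5 + 8×27.5 + 16×32.5 + 19×37.5 + 11×42.5 + 11×47.5 + 10×52.5 = 3102.5
n = Σf = 81
Mean = 3102.5 / 81 = 38.3025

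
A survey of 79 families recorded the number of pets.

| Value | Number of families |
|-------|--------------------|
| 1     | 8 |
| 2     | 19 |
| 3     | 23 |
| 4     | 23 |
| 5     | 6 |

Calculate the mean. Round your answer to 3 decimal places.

3.000

Values: 1, 2, 3, 4, 5
Σfx = 8×1 + 19×2 + 23×3 + 23×4 + 6×5 = 237
n = Σf = 79
Mean = 237 / 79 = 3.0000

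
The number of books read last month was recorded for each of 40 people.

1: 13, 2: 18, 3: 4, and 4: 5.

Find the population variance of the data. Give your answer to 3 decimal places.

Values: 1, 2, 3, 4
n = 40, Σfx = 81, mean = 2.0250
Σfx² = 201
Σf(x − x̄)² = Σfx² − (Σfx)²/n = 201 − 81²/40 = 36.9750
Population variance = 36.9750 / 40 = 0.9244

0.924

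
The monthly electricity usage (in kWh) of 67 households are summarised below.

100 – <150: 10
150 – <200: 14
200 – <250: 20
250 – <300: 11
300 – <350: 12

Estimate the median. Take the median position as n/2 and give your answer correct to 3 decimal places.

Cumulative frequencies: 10, 24, 44, 55, 67
n = 67; position = n/2 = 33.5.
This falls in the class 200 – <250: L = 200, F = 24, f = 20, h = 50.
Median ≈ 200 + ((33.5 − 24) / 20) × 50 = 223.7500

223.750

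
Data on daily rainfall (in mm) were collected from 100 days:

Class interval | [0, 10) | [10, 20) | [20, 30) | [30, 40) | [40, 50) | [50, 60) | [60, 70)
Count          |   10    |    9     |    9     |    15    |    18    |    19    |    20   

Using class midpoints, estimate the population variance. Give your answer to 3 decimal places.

Midpoints: 5, 15, 25, 35, 45, 55, 65
n = 100, Σfm = 4090, mean = 40.9000
Σfm² = 204700
Σf(m − x̄)² = Σfm² − (Σfm)²/n = 204700 − 4090²/100 = 37419.0000
Population variance = 37419.0000 / 100 = 374.1900

374.190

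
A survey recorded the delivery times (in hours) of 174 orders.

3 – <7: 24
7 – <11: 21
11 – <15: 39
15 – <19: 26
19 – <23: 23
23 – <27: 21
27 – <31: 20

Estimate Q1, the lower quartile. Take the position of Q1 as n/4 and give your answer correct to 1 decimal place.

Cumulative frequencies: 24, 45, 84, 110, 133, 154, 174
n = 174; position = n/4 = 43.5.
This falls in the class 7 – <11: L = 7, F = 24, f = 21, h = 4.
Lower quartile ≈ 7 + ((43.5 − 24) / 21) × 4 = 10.7143

10.7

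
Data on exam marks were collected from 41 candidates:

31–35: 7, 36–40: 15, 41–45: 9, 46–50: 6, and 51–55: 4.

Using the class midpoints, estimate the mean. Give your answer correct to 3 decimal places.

Midpoints: 33, 38, 43, 48, 53
Σfm = 7×33 + 15×38 + 9×43 + 6×48 + 4×53 = 1688
n = Σf = 41
Mean = 1688 / 41 = 41.1707

41.171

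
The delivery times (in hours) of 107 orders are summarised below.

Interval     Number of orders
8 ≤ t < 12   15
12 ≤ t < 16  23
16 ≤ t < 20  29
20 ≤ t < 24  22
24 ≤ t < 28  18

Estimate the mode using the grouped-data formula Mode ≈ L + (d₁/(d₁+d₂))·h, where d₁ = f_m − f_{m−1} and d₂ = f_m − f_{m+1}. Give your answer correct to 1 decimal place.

17.8

Modal class: 16 ≤ t < 20 (highest frequency 29).
d₁ = 29 − 23 = 6, d₂ = 29 − 22 = 7
Mode ≈ 16 + (6/(6+7)) × 4 = 16 + 1.8462 = 17.8462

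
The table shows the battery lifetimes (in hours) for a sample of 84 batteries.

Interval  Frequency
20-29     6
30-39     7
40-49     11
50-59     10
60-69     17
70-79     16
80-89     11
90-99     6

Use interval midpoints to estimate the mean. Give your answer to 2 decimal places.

62.00

Midpoints: 24.5, 34.5, 44.5, 54.5, 64.5, 74.5, 84.5, 94.5
Σfm = 6×24.5 + 7×34.5 + 11×44.5 + 10×54.5 + 17×64.5 + 16×74.5 + 11×84.5 + 6×94.5 = 5208
n = Σf = 84
Mean = 5208 / 84 = 62.0000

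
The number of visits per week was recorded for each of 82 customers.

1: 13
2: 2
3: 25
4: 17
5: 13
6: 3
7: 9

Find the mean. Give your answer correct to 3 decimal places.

3.732

Values: 1, 2, 3, 4, 5, 6, 7
Σfx = 13×1 + 2×2 + 25×3 + 17×4 + 13×5 + 3×6 + 9×7 = 306
n = Σf = 82
Mean = 306 / 82 = 3.7317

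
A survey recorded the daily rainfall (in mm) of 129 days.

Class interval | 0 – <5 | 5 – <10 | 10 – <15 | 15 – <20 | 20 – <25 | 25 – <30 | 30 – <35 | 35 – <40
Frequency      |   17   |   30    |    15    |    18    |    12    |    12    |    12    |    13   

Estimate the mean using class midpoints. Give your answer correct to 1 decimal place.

17.4

Midpoints: 2.5, 7.5, 12.5, 17.5, 22.5, 27.5, 32.5, 37.5
Σfm = 17×2.5 + 30×7.5 + 15×12.5 + 18×17.5 + 12×22.5 + 12×27.5 + 12×32.5 + 13×37.5 = 2247.5
n = Σf = 129
Mean = 2247.5 / 129 = 17.4225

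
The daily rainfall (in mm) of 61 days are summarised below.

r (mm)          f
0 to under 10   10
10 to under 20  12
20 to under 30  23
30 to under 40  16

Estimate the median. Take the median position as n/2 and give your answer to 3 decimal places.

Cumulative frequencies: 10, 22, 45, 61
n = 61; position = n/2 = 30.5.
This falls in the class 20 to under 30: L = 20, F = 22, f = 23, h = 10.
Median ≈ 20 + ((30.5 − 22) / 23) × 10 = 23.6957

23.696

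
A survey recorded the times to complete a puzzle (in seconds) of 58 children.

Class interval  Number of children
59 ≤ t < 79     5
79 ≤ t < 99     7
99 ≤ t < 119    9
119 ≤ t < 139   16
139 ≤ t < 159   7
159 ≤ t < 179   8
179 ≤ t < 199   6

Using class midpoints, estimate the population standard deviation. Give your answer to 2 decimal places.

Midpoints: 69, 89, 109, 129, 149, 169, 189
n = 58, Σfm = 7542, mean = 130.0345
Σfm² = 1050658
Σf(m − x̄)² = Σfm² − (Σfm)²/n = 1050658 − 7542²/58 = 69937.9310
Population variance = 69937.9310 / 58 = 1205.8264
Standard deviation = √1205.8264 = 34.7250

34.73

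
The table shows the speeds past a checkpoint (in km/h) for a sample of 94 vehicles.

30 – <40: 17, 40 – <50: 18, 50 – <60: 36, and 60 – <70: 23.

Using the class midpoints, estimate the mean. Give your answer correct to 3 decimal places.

Midpoints: 35, 45, 55, 65
Σfm = 17×35 + 18×45 + 36×55 + 23×65 = 4880
n = Σf = 94
Mean = 4880 / 94 = 51.9149

51.915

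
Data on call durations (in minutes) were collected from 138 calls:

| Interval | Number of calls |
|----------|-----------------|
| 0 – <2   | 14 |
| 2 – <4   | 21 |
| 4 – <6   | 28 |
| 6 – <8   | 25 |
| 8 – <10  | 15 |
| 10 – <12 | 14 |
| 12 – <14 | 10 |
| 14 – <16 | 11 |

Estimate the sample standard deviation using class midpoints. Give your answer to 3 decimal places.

Midpoints: 1, 3, 5, 7, 9, 11, 13, 15
n = 138, Σfm = 976, mean = 7.0725
Σfm² = 9202
Σf(m − x̄)² = Σfm² − (Σfm)²/n = 9202 − 976²/138 = 2299.2754
Sample variance = 2299.2754 / 137 = 16.7830
Standard deviation = √16.7830 = 4.0967

4.097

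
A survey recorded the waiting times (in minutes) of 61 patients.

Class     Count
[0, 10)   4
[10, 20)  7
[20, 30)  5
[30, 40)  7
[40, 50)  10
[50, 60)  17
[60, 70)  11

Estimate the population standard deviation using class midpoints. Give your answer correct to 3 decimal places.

18.612

Midpoints: 5, 15, 25, 35, 45, 55, 65
n = 61, Σfm = 2595, mean = 42.5410
Σfm² = 131525
Σf(m − x̄)² = Σfm² − (Σfm)²/n = 131525 − 2595²/61 = 21131.1475
Population variance = 21131.1475 / 61 = 346.4123
Standard deviation = √346.4123 = 18.6122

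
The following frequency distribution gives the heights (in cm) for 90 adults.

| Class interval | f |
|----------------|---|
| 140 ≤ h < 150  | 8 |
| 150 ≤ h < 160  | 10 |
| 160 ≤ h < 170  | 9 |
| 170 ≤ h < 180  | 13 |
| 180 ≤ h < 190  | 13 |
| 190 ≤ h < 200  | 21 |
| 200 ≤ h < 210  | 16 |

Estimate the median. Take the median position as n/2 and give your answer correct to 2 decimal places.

183.85

Cumulative frequencies: 8, 18, 27, 40, 53, 74, 90
n = 90; position = n/2 = 45.
This falls in the class 180 ≤ h < 190: L = 180, F = 40, f = 13, h = 10.
Median ≈ 180 + ((45 − 40) / 13) × 10 = 183.8462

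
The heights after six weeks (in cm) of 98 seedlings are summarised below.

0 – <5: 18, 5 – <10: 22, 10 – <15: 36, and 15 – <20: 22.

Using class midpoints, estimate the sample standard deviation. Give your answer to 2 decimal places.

5.15

Midpoints: 2.5, 7.5, 12.5, 17.5
n = 98, Σfm = 1045, mean = 10.6633
Σfm² = 13712.5
Σf(m − x̄)² = Σfm² − (Σfm)²/n = 13712.5 − 1045²/98 = 2569.3878
Sample variance = 2569.3878 / 97 = 26.4885
Standard deviation = √26.4885 = 5.1467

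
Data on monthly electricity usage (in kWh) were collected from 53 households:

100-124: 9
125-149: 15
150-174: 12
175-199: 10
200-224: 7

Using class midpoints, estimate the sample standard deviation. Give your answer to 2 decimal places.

Midpoints: 112, 137, 162, 187, 212
n = 53, Σfm = 8361, mean = 157.7547
Σfm² = 1373657
Σf(m − x̄)² = Σfm² − (Σfm)²/n = 1373657 − 8361²/53 = 54669.8113
Sample variance = 54669.8113 / 52 = 1051.3425
Standard deviation = √1051.3425 = 32.4244

32.42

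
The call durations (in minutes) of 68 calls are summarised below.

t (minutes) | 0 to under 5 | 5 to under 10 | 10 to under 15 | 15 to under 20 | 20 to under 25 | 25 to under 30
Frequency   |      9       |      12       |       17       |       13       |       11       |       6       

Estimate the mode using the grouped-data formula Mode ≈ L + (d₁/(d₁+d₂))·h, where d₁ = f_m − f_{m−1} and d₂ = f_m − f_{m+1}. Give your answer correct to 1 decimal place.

12.8

Modal class: 10 to under 15 (highest frequency 17).
d₁ = 17 − 12 = 5, d₂ = 17 − 13 = 4
Mode ≈ 10 + (5/(5+4)) × 5 = 10 + 2.7778 = 12.7778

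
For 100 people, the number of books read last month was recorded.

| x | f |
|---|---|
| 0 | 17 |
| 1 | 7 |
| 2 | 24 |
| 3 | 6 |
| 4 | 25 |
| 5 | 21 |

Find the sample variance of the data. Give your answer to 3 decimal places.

3.123

Values: 0, 1, 2, 3, 4, 5
n = 100, Σfx = 278, mean = 2.7800
Σfx² = 1082
Σf(x − x̄)² = Σfx² − (Σfx)²/n = 1082 − 278²/100 = 309.1600
Sample variance = 309.1600 / 99 = 3.1228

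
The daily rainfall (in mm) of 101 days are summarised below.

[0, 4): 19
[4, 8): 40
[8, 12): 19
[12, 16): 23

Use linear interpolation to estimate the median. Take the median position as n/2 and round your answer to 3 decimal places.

7.150

Cumulative frequencies: 19, 59, 78, 101
n = 101; position = n/2 = 50.5.
This falls in the class [4, 8): L = 4, F = 19, f = 40, h = 4.
Median ≈ 4 + ((50.5 − 19) / 40) × 4 = 7.1500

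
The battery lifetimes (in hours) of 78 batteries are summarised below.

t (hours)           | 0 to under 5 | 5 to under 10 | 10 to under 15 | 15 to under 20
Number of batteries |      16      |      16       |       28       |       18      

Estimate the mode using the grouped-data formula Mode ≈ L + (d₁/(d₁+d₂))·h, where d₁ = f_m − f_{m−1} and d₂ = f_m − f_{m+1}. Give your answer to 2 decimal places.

Modal class: 10 to under 15 (highest frequency 28).
d₁ = 28 − 16 = 12, d₂ = 28 − 18 = 10
Mode ≈ 10 + (12/(12+10)) × 5 = 10 + 2.7273 = 12.7273

12.73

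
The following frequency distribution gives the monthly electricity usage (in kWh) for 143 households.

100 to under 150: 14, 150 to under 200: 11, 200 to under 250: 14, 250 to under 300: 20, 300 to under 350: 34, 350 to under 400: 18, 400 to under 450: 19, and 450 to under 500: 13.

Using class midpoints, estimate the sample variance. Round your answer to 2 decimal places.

10522.26

Midpoints: 125, 175, 225, 275, 325, 375, 425, 475
n = 143, Σfm = 44375, mean = 310.3147
Σfm² = 15264375
Σf(m − x̄)² = Σfm² − (Σfm)²/n = 15264375 − 44375²/143 = 1494160.8392
Sample variance = 1494160.8392 / 142 = 10522.2594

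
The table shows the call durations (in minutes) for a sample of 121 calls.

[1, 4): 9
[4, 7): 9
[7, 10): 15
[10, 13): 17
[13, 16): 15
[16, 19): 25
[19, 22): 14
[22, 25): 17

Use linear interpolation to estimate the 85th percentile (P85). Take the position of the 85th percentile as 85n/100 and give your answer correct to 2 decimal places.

Cumulative frequencies: 9, 18, 33, 50, 65, 90, 104, 121
n = 121; position = 85n/100 = 102.85.
This falls in the class [19, 22): L = 19, F = 90, f = 14, h = 3.
85th percentile ≈ 19 + ((102.85 − 90) / 14) × 3 = 21.7536

21.75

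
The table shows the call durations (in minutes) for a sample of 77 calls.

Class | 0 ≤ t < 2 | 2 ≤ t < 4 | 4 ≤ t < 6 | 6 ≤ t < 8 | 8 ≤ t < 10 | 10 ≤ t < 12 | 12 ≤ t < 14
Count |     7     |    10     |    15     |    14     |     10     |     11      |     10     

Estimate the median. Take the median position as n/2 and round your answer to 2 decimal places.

6.93

Cumulative frequencies: 7, 17, 32, 46, 56, 67, 77
n = 77; position = n/2 = 38.5.
This falls in the class 6 ≤ t < 8: L = 6, F = 32, f = 14, h = 2.
Median ≈ 6 + ((38.5 − 32) / 14) × 2 = 6.9286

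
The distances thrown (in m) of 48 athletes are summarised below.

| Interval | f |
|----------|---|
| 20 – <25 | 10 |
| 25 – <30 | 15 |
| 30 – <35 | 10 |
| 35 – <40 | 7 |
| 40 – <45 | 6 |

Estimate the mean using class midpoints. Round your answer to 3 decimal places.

30.833

Midpoints: 22.5, 27.5, 32.5, 37.5, 42.5
Σfm = 10×22.5 + 15×27.5 + 10×32.5 + 7×37.5 + 6×42.5 = 1480
n = Σf = 48
Mean = 1480 / 48 = 30.8333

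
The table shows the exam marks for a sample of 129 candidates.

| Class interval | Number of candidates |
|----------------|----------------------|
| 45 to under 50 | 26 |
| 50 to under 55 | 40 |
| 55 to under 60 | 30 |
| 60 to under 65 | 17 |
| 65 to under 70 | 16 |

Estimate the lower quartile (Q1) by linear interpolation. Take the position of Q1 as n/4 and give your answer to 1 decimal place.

50.8

Cumulative frequencies: 26, 66, 96, 113, 129
n = 129; position = n/4 = 32.25.
This falls in the class 50 to under 55: L = 50, F = 26, f = 40, h = 5.
Lower quartile ≈ 50 + ((32.25 − 26) / 40) × 5 = 50.7812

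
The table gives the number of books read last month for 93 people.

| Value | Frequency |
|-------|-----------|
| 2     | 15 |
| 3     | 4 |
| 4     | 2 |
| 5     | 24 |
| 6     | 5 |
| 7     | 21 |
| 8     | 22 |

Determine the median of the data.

Cumulative frequencies: 15, 19, 21, 45, 50, 71, 93
n = 93, so the median is the value in position (n+1)/2 = 47.
Position 47 falls at value 6.

6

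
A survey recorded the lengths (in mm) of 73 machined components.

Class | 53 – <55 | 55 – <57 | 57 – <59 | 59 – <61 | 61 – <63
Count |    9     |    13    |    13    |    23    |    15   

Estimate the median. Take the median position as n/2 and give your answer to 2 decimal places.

Cumulative frequencies: 9, 22, 35, 58, 73
n = 73; position = n/2 = 36.5.
This falls in the class 59 – <61: L = 59, F = 35, f = 23, h = 2.
Median ≈ 59 + ((36.5 − 35) / 23) × 2 = 59.1304

59.13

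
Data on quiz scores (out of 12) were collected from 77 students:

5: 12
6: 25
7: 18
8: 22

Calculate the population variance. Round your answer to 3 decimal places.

Values: 5, 6, 7, 8
n = 77, Σfx = 512, mean = 6.6494
Σfx² = 3490
Σf(x − x̄)² = Σfx² − (Σfx)²/n = 3490 − 512²/77 = 85.5325
Population variance = 85.5325 / 77 = 1.1108

1.111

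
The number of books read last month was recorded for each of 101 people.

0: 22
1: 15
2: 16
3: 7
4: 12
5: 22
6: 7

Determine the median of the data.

2

Cumulative frequencies: 22, 37, 53, 60, 72, 94, 101
n = 101, so the median is the value in position (n+1)/2 = 51.
Position 51 falls at value 2.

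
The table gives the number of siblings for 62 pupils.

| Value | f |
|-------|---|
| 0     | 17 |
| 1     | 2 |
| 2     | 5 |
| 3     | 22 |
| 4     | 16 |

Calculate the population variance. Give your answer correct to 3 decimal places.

2.432

Values: 0, 1, 2, 3, 4
n = 62, Σfx = 142, mean = 2.2903
Σfx² = 476
Σf(x − x̄)² = Σfx² − (Σfx)²/n = 476 − 142²/62 = 150.7742
Population variance = 150.7742 / 62 = 2.4318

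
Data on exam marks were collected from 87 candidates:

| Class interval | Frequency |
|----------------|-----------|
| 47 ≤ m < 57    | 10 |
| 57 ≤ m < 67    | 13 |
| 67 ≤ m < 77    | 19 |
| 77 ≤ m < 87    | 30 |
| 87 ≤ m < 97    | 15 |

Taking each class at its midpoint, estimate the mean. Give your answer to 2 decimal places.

75.10

Midpoints: 52, 62, 72, 82, 92
Σfm = 10×52 + 13×62 + 19×72 + 30×82 + 15×92 = 6534
n = Σf = 87
Mean = 6534 / 87 = 75.1034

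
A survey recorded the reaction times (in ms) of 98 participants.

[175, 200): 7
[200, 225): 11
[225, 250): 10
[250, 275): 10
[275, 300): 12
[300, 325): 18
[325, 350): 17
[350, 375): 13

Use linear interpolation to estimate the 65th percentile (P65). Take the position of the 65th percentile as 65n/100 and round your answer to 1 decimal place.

Cumulative frequencies: 7, 18, 28, 38, 50, 68, 85, 98
n = 98; position = 65n/100 = 63.7.
This falls in the class [300, 325): L = 300, F = 50, f = 18, h = 25.
65th percentile ≈ 300 + ((63.7 − 50) / 18) × 25 = 319.0278

319.0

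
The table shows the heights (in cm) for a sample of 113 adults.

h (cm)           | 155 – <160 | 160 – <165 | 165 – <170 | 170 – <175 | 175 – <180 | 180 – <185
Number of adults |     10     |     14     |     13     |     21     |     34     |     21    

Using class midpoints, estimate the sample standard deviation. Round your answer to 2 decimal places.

7.86

Midpoints: 157.5, 162.5, 167.5, 172.5, 177.5, 182.5
n = 113, Σfm = 19517.5, mean = 172.7212
Σfm² = 3378006.25
Σf(m − x̄)² = Σfm² − (Σfm)²/n = 3378006.25 − 19517.5²/113 = 6919.4690
Sample variance = 6919.4690 / 112 = 61.7810
Standard deviation = √61.7810 = 7.8601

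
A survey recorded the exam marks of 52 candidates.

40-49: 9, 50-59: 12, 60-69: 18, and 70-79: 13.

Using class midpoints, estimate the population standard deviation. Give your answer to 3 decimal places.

Midpoints: 44.5, 54.5, 64.5, 74.5
n = 52, Σfm = 3184, mean = 61.2308
Σfm² = 200503
Σf(m − x̄)² = Σfm² − (Σfm)²/n = 200503 − 3184²/52 = 5544.2308
Population variance = 5544.2308 / 52 = 106.6198
Standard deviation = √106.6198 = 10.3257

10.326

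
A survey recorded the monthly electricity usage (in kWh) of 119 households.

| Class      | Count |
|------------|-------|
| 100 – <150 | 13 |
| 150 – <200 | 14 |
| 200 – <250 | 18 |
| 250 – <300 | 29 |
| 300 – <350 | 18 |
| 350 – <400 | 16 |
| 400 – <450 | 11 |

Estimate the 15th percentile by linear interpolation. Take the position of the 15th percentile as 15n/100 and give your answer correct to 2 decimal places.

167.32

Cumulative frequencies: 13, 27, 45, 74, 92, 108, 119
n = 119; position = 15n/100 = 17.85.
This falls in the class 150 – <200: L = 150, F = 13, f = 14, h = 50.
15th percentile ≈ 150 + ((17.85 − 13) / 14) × 50 = 167.3214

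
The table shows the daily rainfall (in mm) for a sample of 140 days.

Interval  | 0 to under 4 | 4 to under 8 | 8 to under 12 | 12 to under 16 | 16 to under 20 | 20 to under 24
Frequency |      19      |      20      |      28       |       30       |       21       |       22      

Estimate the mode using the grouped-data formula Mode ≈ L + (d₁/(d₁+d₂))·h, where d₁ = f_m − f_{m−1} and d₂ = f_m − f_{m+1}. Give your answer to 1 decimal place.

12.7

Modal class: 12 to under 16 (highest frequency 30).
d₁ = 30 − 28 = 2, d₂ = 30 − 21 = 9
Mode ≈ 12 + (2/(2+9)) × 4 = 12 + 0.7273 = 12.7273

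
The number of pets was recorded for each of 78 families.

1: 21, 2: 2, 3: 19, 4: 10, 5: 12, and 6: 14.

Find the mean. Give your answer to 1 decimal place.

3.4

Values: 1, 2, 3, 4, 5, 6
Σfx = 21×1 + 2×2 + 19×3 + 10×4 + 12×5 + 14×6 = 266
n = Σf = 78
Mean = 266 / 78 = 3.4103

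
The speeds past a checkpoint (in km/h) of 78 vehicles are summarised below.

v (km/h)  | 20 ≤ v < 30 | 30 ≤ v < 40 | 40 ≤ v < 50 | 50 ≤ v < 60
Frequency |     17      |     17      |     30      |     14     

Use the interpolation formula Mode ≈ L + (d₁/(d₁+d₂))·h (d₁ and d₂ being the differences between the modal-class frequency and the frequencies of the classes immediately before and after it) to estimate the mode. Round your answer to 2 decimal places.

44.48

Modal class: 40 ≤ v < 50 (highest frequency 30).
d₁ = 30 − 17 = 13, d₂ = 30 − 14 = 16
Mode ≈ 40 + (13/(13+16)) × 10 = 40 + 4.4828 = 44.4828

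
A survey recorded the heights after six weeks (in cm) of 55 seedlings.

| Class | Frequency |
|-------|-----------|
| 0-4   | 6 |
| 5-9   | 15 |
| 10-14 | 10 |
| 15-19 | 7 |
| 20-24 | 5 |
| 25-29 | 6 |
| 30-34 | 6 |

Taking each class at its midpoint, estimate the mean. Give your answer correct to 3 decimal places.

14.909

Midpoints: 2, 7, 12, 17, 22, 27, 32
Σfm = 6×2 + 15×7 + 10×12 + 7×17 + 5×22 + 6×27 + 6×32 = 820
n = Σf = 55
Mean = 820 / 55 = 14.9091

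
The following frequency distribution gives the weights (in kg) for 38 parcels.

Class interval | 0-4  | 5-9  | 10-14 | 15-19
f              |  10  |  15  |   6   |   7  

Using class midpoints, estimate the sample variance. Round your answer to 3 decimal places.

27.952

Midpoints: 2, 7, 12, 17
n = 38, Σfm = 316, mean = 8.3158
Σfm² = 3662
Σf(m − x̄)² = Σfm² − (Σfm)²/n = 3662 − 316²/38 = 1034.2105
Sample variance = 1034.2105 / 37 = 27.9516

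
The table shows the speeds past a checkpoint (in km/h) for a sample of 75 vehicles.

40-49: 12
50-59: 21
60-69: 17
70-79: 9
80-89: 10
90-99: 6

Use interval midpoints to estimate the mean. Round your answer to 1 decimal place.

64.8

Midpoints: 44.5, 54.5, 64.5, 74.5, 84.5, 94.5
Σfm = 12×44.5 + 21×54.5 + 17×64.5 + 9×74.5 + 10×84.5 + 6×94.5 = 4857.5
n = Σf = 75
Mean = 4857.5 / 75 = 64.7667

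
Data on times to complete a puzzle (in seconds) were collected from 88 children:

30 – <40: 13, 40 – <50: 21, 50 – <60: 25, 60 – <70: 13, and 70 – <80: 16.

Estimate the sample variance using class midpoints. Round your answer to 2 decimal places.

Midpoints: 35, 45, 55, 65, 75
n = 88, Σfm = 4820, mean = 54.7727
Σfm² = 279000
Σf(m − x̄)² = Σfm² − (Σfm)²/n = 279000 − 4820²/88 = 14995.4545
Sample variance = 14995.4545 / 87 = 172.3615

172.36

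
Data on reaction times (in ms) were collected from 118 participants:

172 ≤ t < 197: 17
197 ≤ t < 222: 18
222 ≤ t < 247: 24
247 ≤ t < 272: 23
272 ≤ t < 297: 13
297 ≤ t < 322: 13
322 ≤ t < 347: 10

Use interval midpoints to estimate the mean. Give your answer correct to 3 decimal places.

250.602

Midpoints: 184.5, 209.5, 234.5, 259.5, 284.5, 309.5, 334.5
Σfm = 17×184.5 + 18×209.5 + 24×234.5 + 23×259.5 + 13×284.5 + 13×309.5 + 10×334.5 = 29571
n = Σf = 118
Mean = 29571 / 118 = 250.6017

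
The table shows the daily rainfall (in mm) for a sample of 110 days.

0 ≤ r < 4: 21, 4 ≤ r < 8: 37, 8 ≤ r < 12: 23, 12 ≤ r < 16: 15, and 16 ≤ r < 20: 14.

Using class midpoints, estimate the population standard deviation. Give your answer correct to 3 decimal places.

5.120

Midpoints: 2, 6, 10, 14, 18
n = 110, Σfm = 956, mean = 8.6909
Σfm² = 11192
Σf(m − x̄)² = Σfm² − (Σfm)²/n = 11192 − 956²/110 = 2883.4909
Population variance = 2883.4909 / 110 = 26.2136
Standard deviation = √26.2136 = 5.1199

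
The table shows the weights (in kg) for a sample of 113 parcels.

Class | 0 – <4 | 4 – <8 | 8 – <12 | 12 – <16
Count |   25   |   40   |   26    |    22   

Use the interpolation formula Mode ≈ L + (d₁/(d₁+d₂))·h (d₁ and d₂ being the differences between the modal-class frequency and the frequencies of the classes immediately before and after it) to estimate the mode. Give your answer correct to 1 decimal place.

6.1

Modal class: 4 – <8 (highest frequency 40).
d₁ = 40 − 25 = 15, d₂ = 40 − 26 = 14
Mode ≈ 4 + (15/(15+14)) × 4 = 4 + 2.0690 = 6.0690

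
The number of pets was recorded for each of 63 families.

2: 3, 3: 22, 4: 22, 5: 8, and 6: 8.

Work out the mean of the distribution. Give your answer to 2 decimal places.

Values: 2, 3, 4, 5, 6
Σfx = 3×2 + 22×3 + 22×4 + 8×5 + 8×6 = 248
n = Σf = 63
Mean = 248 / 63 = 3.9365

3.94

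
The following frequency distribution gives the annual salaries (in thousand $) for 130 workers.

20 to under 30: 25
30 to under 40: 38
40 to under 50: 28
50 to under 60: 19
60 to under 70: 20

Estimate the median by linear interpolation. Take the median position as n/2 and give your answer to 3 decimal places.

40.714

Cumulative frequencies: 25, 63, 91, 110, 130
n = 130; position = n/2 = 65.
This falls in the class 40 to under 50: L = 40, F = 63, f = 28, h = 10.
Median ≈ 40 + ((65 − 63) / 28) × 10 = 40.7143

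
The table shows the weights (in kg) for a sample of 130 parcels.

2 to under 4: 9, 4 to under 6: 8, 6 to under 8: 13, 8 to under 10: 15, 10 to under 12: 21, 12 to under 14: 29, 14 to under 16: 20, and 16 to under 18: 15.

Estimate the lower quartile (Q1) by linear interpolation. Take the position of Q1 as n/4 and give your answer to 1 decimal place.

8.3

Cumulative frequencies: 9, 17, 30, 45, 66, 95, 115, 130
n = 130; position = n/4 = 32.5.
This falls in the class 8 to under 10: L = 8, F = 30, f = 15, h = 2.
Lower quartile ≈ 8 + ((32.5 − 30) / 15) × 2 = 8.3333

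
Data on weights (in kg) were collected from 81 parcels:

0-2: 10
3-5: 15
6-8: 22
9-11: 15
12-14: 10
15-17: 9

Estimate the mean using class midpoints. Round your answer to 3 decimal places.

8.000

Midpoints: 1, 4, 7, 10, 13, 16
Σfm = 10×1 + 15×4 + 22×7 + 15×10 + 10×13 + 9×16 = 648
n = Σf = 81
Mean = 648 / 81 = 8.0000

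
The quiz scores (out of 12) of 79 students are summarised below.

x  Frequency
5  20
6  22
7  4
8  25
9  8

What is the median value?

6

Cumulative frequencies: 20, 42, 46, 71, 79
n = 79, so the median is the value in position (n+1)/2 = 40.
Position 40 falls at value 6.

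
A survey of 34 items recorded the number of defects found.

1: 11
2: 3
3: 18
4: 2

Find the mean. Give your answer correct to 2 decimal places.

2.32

Values: 1, 2, 3, 4
Σfx = 11×1 + 3×2 + 18×3 + 2×4 = 79
n = Σf = 34
Mean = 79 / 34 = 2.3235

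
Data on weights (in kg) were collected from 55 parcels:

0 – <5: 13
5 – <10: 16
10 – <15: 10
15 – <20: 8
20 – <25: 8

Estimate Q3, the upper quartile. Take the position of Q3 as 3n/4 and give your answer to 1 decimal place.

Cumulative frequencies: 13, 29, 39, 47, 55
n = 55; position = 3n/4 = 41.25.
This falls in the class 15 – <20: L = 15, F = 39, f = 8, h = 5.
Upper quartile ≈ 15 + ((41.25 − 39) / 8) × 5 = 16.4062

16.4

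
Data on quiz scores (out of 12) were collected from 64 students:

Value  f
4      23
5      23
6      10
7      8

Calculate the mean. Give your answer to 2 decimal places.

5.05

Values: 4, 5, 6, 7
Σfx = 23×4 + 23×5 + 10×6 + 8×7 = 323
n = Σf = 64
Mean = 323 / 64 = 5.0469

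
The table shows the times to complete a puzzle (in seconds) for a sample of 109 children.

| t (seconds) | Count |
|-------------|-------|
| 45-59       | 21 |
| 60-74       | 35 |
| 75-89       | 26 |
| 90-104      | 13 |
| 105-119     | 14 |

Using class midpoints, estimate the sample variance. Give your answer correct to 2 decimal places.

366.90

Midpoints: 52, 67, 82, 97, 112
n = 109, Σfm = 8398, mean = 77.0459
Σfm² = 686656
Σf(m − x̄)² = Σfm² − (Σfm)²/n = 686656 − 8398²/109 = 39624.7706
Sample variance = 39624.7706 / 108 = 366.8960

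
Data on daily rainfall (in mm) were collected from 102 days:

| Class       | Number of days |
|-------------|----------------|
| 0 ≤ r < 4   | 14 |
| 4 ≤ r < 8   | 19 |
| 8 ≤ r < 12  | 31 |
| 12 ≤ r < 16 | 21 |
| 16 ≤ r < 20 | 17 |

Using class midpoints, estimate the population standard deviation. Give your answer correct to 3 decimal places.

Midpoints: 2, 6, 10, 14, 18
n = 102, Σfm = 1052, mean = 10.3137
Σfm² = 13464
Σf(m − x̄)² = Σfm² − (Σfm)²/n = 13464 − 1052²/102 = 2613.9608
Population variance = 2613.9608 / 102 = 25.6271
Standard deviation = √25.6271 = 5.0623

5.062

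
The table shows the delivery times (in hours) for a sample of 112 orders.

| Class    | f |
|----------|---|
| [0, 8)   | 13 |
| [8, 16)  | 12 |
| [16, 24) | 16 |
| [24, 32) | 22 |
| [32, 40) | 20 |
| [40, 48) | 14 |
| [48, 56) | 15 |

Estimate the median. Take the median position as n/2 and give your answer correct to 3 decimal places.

29.455

Cumulative frequencies: 13, 25, 41, 63, 83, 97, 112
n = 112; position = n/2 = 56.
This falls in the class [24, 32): L = 24, F = 41, f = 22, h = 8.
Median ≈ 24 + ((56 − 41) / 22) × 8 = 29.4545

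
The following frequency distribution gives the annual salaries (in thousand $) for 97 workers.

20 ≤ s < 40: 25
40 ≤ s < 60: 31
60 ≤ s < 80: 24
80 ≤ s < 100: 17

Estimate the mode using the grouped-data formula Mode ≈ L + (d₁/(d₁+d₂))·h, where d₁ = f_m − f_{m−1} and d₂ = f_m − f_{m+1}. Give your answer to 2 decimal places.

49.23

Modal class: 40 ≤ s < 60 (highest frequency 31).
d₁ = 31 − 25 = 6, d₂ = 31 − 24 = 7
Mode ≈ 40 + (6/(6+7)) × 20 = 40 + 9.2308 = 49.2308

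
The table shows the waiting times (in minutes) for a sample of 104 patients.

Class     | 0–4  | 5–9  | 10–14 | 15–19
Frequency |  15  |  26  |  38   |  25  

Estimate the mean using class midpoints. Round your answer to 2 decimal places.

10.51

Midpoints: 2, 7, 12, 17
Σfm = 15×2 + 26×7 + 38×12 + 25×17 = 1093
n = Σf = 104
Mean = 1093 / 104 = 10.5096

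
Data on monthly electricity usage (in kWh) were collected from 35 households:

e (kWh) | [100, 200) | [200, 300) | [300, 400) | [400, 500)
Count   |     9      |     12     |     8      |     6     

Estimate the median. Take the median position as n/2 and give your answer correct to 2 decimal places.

270.83

Cumulative frequencies: 9, 21, 29, 35
n = 35; position = n/2 = 17.5.
This falls in the class [200, 300): L = 200, F = 9, f = 12, h = 100.
Median ≈ 200 + ((17.5 − 9) / 12) × 100 = 270.8333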